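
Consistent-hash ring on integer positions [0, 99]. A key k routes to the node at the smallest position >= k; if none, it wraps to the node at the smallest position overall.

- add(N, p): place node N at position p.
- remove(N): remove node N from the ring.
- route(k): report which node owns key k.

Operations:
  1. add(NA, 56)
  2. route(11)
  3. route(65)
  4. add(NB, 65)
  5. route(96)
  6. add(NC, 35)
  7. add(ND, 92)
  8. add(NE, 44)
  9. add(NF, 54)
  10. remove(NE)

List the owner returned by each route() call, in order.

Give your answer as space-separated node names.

Answer: NA NA NA

Derivation:
Op 1: add NA@56 -> ring=[56:NA]
Op 2: route key 11: smallest pos >= 11 is 56 -> NA
Op 3: route key 65: none >= 65, wrap to smallest pos 56 -> NA
Op 4: add NB@65 -> ring=[56:NA,65:NB]
Op 5: route key 96: none >= 96, wrap to smallest pos 56 -> NA
Op 6: add NC@35 -> ring=[35:NC,56:NA,65:NB]
Op 7: add ND@92 -> ring=[35:NC,56:NA,65:NB,92:ND]
Op 8: add NE@44 -> ring=[35:NC,44:NE,56:NA,65:NB,92:ND]
Op 9: add NF@54 -> ring=[35:NC,44:NE,54:NF,56:NA,65:NB,92:ND]
Op 10: remove NE -> ring=[35:NC,54:NF,56:NA,65:NB,92:ND]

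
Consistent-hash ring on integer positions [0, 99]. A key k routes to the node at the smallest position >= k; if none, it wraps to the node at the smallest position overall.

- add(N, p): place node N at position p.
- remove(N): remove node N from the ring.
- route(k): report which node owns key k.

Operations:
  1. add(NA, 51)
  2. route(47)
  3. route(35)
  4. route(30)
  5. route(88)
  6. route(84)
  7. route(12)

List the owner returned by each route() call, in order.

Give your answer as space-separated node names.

Op 1: add NA@51 -> ring=[51:NA]
Op 2: route key 47: smallest pos >= 47 is 51 -> NA
Op 3: route key 35: smallest pos >= 35 is 51 -> NA
Op 4: route key 30: smallest pos >= 30 is 51 -> NA
Op 5: route key 88: none >= 88, wrap to smallest pos 51 -> NA
Op 6: route key 84: none >= 84, wrap to smallest pos 51 -> NA
Op 7: route key 12: smallest pos >= 12 is 51 -> NA

Answer: NA NA NA NA NA NA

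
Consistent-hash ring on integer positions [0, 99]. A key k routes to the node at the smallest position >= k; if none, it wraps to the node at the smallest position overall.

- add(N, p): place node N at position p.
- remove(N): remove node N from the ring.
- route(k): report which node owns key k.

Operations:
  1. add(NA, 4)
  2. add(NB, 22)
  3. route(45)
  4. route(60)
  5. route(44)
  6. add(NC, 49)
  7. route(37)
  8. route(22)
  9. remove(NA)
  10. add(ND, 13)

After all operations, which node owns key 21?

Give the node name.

Op 1: add NA@4 -> ring=[4:NA]
Op 2: add NB@22 -> ring=[4:NA,22:NB]
Op 3: route key 45: none >= 45, wrap to smallest pos 4 -> NA
Op 4: route key 60: none >= 60, wrap to smallest pos 4 -> NA
Op 5: route key 44: none >= 44, wrap to smallest pos 4 -> NA
Op 6: add NC@49 -> ring=[4:NA,22:NB,49:NC]
Op 7: route key 37: smallest pos >= 37 is 49 -> NC
Op 8: route key 22: smallest pos >= 22 is 22 -> NB
Op 9: remove NA -> ring=[22:NB,49:NC]
Op 10: add ND@13 -> ring=[13:ND,22:NB,49:NC]
Final route key 21: smallest pos >= 21 is 22 -> NB

Answer: NB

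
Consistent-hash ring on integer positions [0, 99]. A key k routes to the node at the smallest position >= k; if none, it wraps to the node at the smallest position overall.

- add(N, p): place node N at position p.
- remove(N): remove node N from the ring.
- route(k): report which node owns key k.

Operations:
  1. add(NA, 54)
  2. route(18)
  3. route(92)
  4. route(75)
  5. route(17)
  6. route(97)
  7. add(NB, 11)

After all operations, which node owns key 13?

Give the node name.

Op 1: add NA@54 -> ring=[54:NA]
Op 2: route key 18: smallest pos >= 18 is 54 -> NA
Op 3: route key 92: none >= 92, wrap to smallest pos 54 -> NA
Op 4: route key 75: none >= 75, wrap to smallest pos 54 -> NA
Op 5: route key 17: smallest pos >= 17 is 54 -> NA
Op 6: route key 97: none >= 97, wrap to smallest pos 54 -> NA
Op 7: add NB@11 -> ring=[11:NB,54:NA]
Final route key 13: smallest pos >= 13 is 54 -> NA

Answer: NA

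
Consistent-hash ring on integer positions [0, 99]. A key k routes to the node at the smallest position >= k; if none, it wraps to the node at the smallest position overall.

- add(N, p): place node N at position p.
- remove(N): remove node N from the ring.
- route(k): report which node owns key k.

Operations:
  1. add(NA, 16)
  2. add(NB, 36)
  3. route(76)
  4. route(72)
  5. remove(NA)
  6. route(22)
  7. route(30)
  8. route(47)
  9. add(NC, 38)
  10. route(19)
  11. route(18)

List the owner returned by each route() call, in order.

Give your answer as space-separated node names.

Op 1: add NA@16 -> ring=[16:NA]
Op 2: add NB@36 -> ring=[16:NA,36:NB]
Op 3: route key 76: none >= 76, wrap to smallest pos 16 -> NA
Op 4: route key 72: none >= 72, wrap to smallest pos 16 -> NA
Op 5: remove NA -> ring=[36:NB]
Op 6: route key 22: smallest pos >= 22 is 36 -> NB
Op 7: route key 30: smallest pos >= 30 is 36 -> NB
Op 8: route key 47: none >= 47, wrap to smallest pos 36 -> NB
Op 9: add NC@38 -> ring=[36:NB,38:NC]
Op 10: route key 19: smallest pos >= 19 is 36 -> NB
Op 11: route key 18: smallest pos >= 18 is 36 -> NB

Answer: NA NA NB NB NB NB NB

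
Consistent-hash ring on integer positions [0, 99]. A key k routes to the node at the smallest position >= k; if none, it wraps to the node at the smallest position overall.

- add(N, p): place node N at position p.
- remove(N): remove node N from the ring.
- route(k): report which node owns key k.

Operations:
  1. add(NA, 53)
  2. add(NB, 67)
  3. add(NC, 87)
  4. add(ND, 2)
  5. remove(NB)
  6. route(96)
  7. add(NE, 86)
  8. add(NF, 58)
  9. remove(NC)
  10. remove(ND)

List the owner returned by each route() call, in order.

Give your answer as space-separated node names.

Answer: ND

Derivation:
Op 1: add NA@53 -> ring=[53:NA]
Op 2: add NB@67 -> ring=[53:NA,67:NB]
Op 3: add NC@87 -> ring=[53:NA,67:NB,87:NC]
Op 4: add ND@2 -> ring=[2:ND,53:NA,67:NB,87:NC]
Op 5: remove NB -> ring=[2:ND,53:NA,87:NC]
Op 6: route key 96: none >= 96, wrap to smallest pos 2 -> ND
Op 7: add NE@86 -> ring=[2:ND,53:NA,86:NE,87:NC]
Op 8: add NF@58 -> ring=[2:ND,53:NA,58:NF,86:NE,87:NC]
Op 9: remove NC -> ring=[2:ND,53:NA,58:NF,86:NE]
Op 10: remove ND -> ring=[53:NA,58:NF,86:NE]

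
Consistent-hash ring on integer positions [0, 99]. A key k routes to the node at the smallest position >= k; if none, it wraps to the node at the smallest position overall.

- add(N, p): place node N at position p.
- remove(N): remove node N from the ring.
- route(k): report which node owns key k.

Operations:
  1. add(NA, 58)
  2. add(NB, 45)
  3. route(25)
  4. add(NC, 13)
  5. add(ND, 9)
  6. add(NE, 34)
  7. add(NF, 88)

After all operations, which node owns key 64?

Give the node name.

Op 1: add NA@58 -> ring=[58:NA]
Op 2: add NB@45 -> ring=[45:NB,58:NA]
Op 3: route key 25: smallest pos >= 25 is 45 -> NB
Op 4: add NC@13 -> ring=[13:NC,45:NB,58:NA]
Op 5: add ND@9 -> ring=[9:ND,13:NC,45:NB,58:NA]
Op 6: add NE@34 -> ring=[9:ND,13:NC,34:NE,45:NB,58:NA]
Op 7: add NF@88 -> ring=[9:ND,13:NC,34:NE,45:NB,58:NA,88:NF]
Final route key 64: smallest pos >= 64 is 88 -> NF

Answer: NF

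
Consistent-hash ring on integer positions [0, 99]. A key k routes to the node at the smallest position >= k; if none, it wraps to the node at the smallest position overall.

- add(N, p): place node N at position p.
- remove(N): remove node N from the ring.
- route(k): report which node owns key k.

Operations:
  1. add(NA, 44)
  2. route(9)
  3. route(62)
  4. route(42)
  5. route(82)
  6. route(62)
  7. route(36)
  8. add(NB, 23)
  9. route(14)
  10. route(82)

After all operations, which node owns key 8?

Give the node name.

Answer: NB

Derivation:
Op 1: add NA@44 -> ring=[44:NA]
Op 2: route key 9: smallest pos >= 9 is 44 -> NA
Op 3: route key 62: none >= 62, wrap to smallest pos 44 -> NA
Op 4: route key 42: smallest pos >= 42 is 44 -> NA
Op 5: route key 82: none >= 82, wrap to smallest pos 44 -> NA
Op 6: route key 62: none >= 62, wrap to smallest pos 44 -> NA
Op 7: route key 36: smallest pos >= 36 is 44 -> NA
Op 8: add NB@23 -> ring=[23:NB,44:NA]
Op 9: route key 14: smallest pos >= 14 is 23 -> NB
Op 10: route key 82: none >= 82, wrap to smallest pos 23 -> NB
Final route key 8: smallest pos >= 8 is 23 -> NB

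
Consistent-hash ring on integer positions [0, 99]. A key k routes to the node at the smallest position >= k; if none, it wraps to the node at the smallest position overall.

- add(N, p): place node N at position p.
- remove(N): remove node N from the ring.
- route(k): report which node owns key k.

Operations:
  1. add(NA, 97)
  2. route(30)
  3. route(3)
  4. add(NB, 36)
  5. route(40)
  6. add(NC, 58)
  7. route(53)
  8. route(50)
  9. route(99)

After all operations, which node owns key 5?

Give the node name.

Answer: NB

Derivation:
Op 1: add NA@97 -> ring=[97:NA]
Op 2: route key 30: smallest pos >= 30 is 97 -> NA
Op 3: route key 3: smallest pos >= 3 is 97 -> NA
Op 4: add NB@36 -> ring=[36:NB,97:NA]
Op 5: route key 40: smallest pos >= 40 is 97 -> NA
Op 6: add NC@58 -> ring=[36:NB,58:NC,97:NA]
Op 7: route key 53: smallest pos >= 53 is 58 -> NC
Op 8: route key 50: smallest pos >= 50 is 58 -> NC
Op 9: route key 99: none >= 99, wrap to smallest pos 36 -> NB
Final route key 5: smallest pos >= 5 is 36 -> NB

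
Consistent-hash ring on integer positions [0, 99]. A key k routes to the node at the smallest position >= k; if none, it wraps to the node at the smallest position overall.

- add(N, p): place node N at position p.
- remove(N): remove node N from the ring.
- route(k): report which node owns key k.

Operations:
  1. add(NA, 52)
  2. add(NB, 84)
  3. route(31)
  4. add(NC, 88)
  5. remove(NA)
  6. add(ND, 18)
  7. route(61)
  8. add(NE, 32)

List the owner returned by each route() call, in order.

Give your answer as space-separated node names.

Answer: NA NB

Derivation:
Op 1: add NA@52 -> ring=[52:NA]
Op 2: add NB@84 -> ring=[52:NA,84:NB]
Op 3: route key 31: smallest pos >= 31 is 52 -> NA
Op 4: add NC@88 -> ring=[52:NA,84:NB,88:NC]
Op 5: remove NA -> ring=[84:NB,88:NC]
Op 6: add ND@18 -> ring=[18:ND,84:NB,88:NC]
Op 7: route key 61: smallest pos >= 61 is 84 -> NB
Op 8: add NE@32 -> ring=[18:ND,32:NE,84:NB,88:NC]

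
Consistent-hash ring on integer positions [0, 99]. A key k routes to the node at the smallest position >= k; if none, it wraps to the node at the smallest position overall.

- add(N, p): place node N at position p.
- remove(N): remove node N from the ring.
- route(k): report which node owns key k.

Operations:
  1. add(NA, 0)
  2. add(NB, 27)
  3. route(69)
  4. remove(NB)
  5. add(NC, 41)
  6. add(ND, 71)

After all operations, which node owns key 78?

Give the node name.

Answer: NA

Derivation:
Op 1: add NA@0 -> ring=[0:NA]
Op 2: add NB@27 -> ring=[0:NA,27:NB]
Op 3: route key 69: none >= 69, wrap to smallest pos 0 -> NA
Op 4: remove NB -> ring=[0:NA]
Op 5: add NC@41 -> ring=[0:NA,41:NC]
Op 6: add ND@71 -> ring=[0:NA,41:NC,71:ND]
Final route key 78: none >= 78, wrap to smallest pos 0 -> NA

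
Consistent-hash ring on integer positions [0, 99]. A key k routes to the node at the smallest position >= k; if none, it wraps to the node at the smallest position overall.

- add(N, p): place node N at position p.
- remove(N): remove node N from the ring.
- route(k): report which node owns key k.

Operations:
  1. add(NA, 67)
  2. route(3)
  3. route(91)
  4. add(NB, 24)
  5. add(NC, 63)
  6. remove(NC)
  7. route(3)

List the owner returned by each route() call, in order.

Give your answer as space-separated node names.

Op 1: add NA@67 -> ring=[67:NA]
Op 2: route key 3: smallest pos >= 3 is 67 -> NA
Op 3: route key 91: none >= 91, wrap to smallest pos 67 -> NA
Op 4: add NB@24 -> ring=[24:NB,67:NA]
Op 5: add NC@63 -> ring=[24:NB,63:NC,67:NA]
Op 6: remove NC -> ring=[24:NB,67:NA]
Op 7: route key 3: smallest pos >= 3 is 24 -> NB

Answer: NA NA NB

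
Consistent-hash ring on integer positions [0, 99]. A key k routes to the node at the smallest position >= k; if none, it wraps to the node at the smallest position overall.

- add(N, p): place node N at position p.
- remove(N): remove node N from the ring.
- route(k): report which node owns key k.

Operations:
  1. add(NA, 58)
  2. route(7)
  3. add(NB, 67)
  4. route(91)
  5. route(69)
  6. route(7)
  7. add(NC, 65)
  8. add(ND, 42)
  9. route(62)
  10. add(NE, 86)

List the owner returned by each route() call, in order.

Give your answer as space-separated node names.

Op 1: add NA@58 -> ring=[58:NA]
Op 2: route key 7: smallest pos >= 7 is 58 -> NA
Op 3: add NB@67 -> ring=[58:NA,67:NB]
Op 4: route key 91: none >= 91, wrap to smallest pos 58 -> NA
Op 5: route key 69: none >= 69, wrap to smallest pos 58 -> NA
Op 6: route key 7: smallest pos >= 7 is 58 -> NA
Op 7: add NC@65 -> ring=[58:NA,65:NC,67:NB]
Op 8: add ND@42 -> ring=[42:ND,58:NA,65:NC,67:NB]
Op 9: route key 62: smallest pos >= 62 is 65 -> NC
Op 10: add NE@86 -> ring=[42:ND,58:NA,65:NC,67:NB,86:NE]

Answer: NA NA NA NA NC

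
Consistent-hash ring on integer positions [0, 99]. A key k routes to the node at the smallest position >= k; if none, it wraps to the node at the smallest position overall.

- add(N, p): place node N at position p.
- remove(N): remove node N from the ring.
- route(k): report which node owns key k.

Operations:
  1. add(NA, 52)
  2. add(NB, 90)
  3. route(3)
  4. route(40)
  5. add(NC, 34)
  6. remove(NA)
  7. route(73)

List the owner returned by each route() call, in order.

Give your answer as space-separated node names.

Op 1: add NA@52 -> ring=[52:NA]
Op 2: add NB@90 -> ring=[52:NA,90:NB]
Op 3: route key 3: smallest pos >= 3 is 52 -> NA
Op 4: route key 40: smallest pos >= 40 is 52 -> NA
Op 5: add NC@34 -> ring=[34:NC,52:NA,90:NB]
Op 6: remove NA -> ring=[34:NC,90:NB]
Op 7: route key 73: smallest pos >= 73 is 90 -> NB

Answer: NA NA NB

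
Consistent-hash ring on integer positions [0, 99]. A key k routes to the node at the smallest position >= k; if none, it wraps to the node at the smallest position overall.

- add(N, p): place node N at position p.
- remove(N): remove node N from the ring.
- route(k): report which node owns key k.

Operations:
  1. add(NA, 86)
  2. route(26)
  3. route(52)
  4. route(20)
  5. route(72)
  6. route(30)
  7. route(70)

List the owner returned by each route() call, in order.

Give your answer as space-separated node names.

Op 1: add NA@86 -> ring=[86:NA]
Op 2: route key 26: smallest pos >= 26 is 86 -> NA
Op 3: route key 52: smallest pos >= 52 is 86 -> NA
Op 4: route key 20: smallest pos >= 20 is 86 -> NA
Op 5: route key 72: smallest pos >= 72 is 86 -> NA
Op 6: route key 30: smallest pos >= 30 is 86 -> NA
Op 7: route key 70: smallest pos >= 70 is 86 -> NA

Answer: NA NA NA NA NA NA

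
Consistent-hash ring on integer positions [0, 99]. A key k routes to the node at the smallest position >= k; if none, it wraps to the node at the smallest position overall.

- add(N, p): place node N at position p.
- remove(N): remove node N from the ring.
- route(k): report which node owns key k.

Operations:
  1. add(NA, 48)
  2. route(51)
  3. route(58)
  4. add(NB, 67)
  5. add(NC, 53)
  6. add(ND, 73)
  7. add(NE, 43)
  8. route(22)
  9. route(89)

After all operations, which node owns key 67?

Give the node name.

Op 1: add NA@48 -> ring=[48:NA]
Op 2: route key 51: none >= 51, wrap to smallest pos 48 -> NA
Op 3: route key 58: none >= 58, wrap to smallest pos 48 -> NA
Op 4: add NB@67 -> ring=[48:NA,67:NB]
Op 5: add NC@53 -> ring=[48:NA,53:NC,67:NB]
Op 6: add ND@73 -> ring=[48:NA,53:NC,67:NB,73:ND]
Op 7: add NE@43 -> ring=[43:NE,48:NA,53:NC,67:NB,73:ND]
Op 8: route key 22: smallest pos >= 22 is 43 -> NE
Op 9: route key 89: none >= 89, wrap to smallest pos 43 -> NE
Final route key 67: smallest pos >= 67 is 67 -> NB

Answer: NB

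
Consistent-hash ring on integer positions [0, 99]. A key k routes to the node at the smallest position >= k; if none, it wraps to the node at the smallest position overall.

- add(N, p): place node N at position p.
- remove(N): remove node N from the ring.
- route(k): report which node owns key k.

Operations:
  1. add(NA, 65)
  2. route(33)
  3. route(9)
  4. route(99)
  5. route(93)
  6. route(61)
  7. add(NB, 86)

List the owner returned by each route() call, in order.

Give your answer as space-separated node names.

Op 1: add NA@65 -> ring=[65:NA]
Op 2: route key 33: smallest pos >= 33 is 65 -> NA
Op 3: route key 9: smallest pos >= 9 is 65 -> NA
Op 4: route key 99: none >= 99, wrap to smallest pos 65 -> NA
Op 5: route key 93: none >= 93, wrap to smallest pos 65 -> NA
Op 6: route key 61: smallest pos >= 61 is 65 -> NA
Op 7: add NB@86 -> ring=[65:NA,86:NB]

Answer: NA NA NA NA NA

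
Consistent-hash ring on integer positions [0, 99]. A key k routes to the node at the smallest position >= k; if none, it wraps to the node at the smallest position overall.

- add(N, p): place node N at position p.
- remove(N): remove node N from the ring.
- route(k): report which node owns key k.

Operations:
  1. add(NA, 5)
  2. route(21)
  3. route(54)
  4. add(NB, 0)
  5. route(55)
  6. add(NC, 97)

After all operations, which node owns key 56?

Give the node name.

Op 1: add NA@5 -> ring=[5:NA]
Op 2: route key 21: none >= 21, wrap to smallest pos 5 -> NA
Op 3: route key 54: none >= 54, wrap to smallest pos 5 -> NA
Op 4: add NB@0 -> ring=[0:NB,5:NA]
Op 5: route key 55: none >= 55, wrap to smallest pos 0 -> NB
Op 6: add NC@97 -> ring=[0:NB,5:NA,97:NC]
Final route key 56: smallest pos >= 56 is 97 -> NC

Answer: NC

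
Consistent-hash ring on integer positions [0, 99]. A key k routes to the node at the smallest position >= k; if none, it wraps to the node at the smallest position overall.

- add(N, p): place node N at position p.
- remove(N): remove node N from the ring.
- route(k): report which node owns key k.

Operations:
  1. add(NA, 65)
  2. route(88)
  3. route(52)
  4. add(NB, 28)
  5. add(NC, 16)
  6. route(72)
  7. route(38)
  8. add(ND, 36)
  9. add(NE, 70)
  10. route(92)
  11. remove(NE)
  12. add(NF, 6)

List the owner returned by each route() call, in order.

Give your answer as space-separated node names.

Op 1: add NA@65 -> ring=[65:NA]
Op 2: route key 88: none >= 88, wrap to smallest pos 65 -> NA
Op 3: route key 52: smallest pos >= 52 is 65 -> NA
Op 4: add NB@28 -> ring=[28:NB,65:NA]
Op 5: add NC@16 -> ring=[16:NC,28:NB,65:NA]
Op 6: route key 72: none >= 72, wrap to smallest pos 16 -> NC
Op 7: route key 38: smallest pos >= 38 is 65 -> NA
Op 8: add ND@36 -> ring=[16:NC,28:NB,36:ND,65:NA]
Op 9: add NE@70 -> ring=[16:NC,28:NB,36:ND,65:NA,70:NE]
Op 10: route key 92: none >= 92, wrap to smallest pos 16 -> NC
Op 11: remove NE -> ring=[16:NC,28:NB,36:ND,65:NA]
Op 12: add NF@6 -> ring=[6:NF,16:NC,28:NB,36:ND,65:NA]

Answer: NA NA NC NA NC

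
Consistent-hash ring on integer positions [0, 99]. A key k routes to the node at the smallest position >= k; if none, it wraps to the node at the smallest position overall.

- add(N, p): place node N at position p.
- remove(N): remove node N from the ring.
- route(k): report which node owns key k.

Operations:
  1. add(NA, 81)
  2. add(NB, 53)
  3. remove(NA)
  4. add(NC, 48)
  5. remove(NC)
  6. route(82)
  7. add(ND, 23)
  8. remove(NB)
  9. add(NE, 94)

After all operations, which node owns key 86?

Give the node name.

Op 1: add NA@81 -> ring=[81:NA]
Op 2: add NB@53 -> ring=[53:NB,81:NA]
Op 3: remove NA -> ring=[53:NB]
Op 4: add NC@48 -> ring=[48:NC,53:NB]
Op 5: remove NC -> ring=[53:NB]
Op 6: route key 82: none >= 82, wrap to smallest pos 53 -> NB
Op 7: add ND@23 -> ring=[23:ND,53:NB]
Op 8: remove NB -> ring=[23:ND]
Op 9: add NE@94 -> ring=[23:ND,94:NE]
Final route key 86: smallest pos >= 86 is 94 -> NE

Answer: NE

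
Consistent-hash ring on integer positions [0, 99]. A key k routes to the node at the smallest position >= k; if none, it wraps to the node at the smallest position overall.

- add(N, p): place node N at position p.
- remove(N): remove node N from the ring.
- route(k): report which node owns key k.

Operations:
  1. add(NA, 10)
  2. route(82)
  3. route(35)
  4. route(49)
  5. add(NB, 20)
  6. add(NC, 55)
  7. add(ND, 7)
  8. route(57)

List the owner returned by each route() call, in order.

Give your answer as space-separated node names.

Answer: NA NA NA ND

Derivation:
Op 1: add NA@10 -> ring=[10:NA]
Op 2: route key 82: none >= 82, wrap to smallest pos 10 -> NA
Op 3: route key 35: none >= 35, wrap to smallest pos 10 -> NA
Op 4: route key 49: none >= 49, wrap to smallest pos 10 -> NA
Op 5: add NB@20 -> ring=[10:NA,20:NB]
Op 6: add NC@55 -> ring=[10:NA,20:NB,55:NC]
Op 7: add ND@7 -> ring=[7:ND,10:NA,20:NB,55:NC]
Op 8: route key 57: none >= 57, wrap to smallest pos 7 -> ND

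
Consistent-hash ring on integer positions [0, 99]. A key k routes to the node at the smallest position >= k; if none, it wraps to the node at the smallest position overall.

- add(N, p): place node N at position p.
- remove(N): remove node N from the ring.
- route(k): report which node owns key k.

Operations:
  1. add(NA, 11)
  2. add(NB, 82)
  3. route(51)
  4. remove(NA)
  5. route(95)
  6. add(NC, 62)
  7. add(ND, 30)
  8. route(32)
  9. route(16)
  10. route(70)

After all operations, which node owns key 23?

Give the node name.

Op 1: add NA@11 -> ring=[11:NA]
Op 2: add NB@82 -> ring=[11:NA,82:NB]
Op 3: route key 51: smallest pos >= 51 is 82 -> NB
Op 4: remove NA -> ring=[82:NB]
Op 5: route key 95: none >= 95, wrap to smallest pos 82 -> NB
Op 6: add NC@62 -> ring=[62:NC,82:NB]
Op 7: add ND@30 -> ring=[30:ND,62:NC,82:NB]
Op 8: route key 32: smallest pos >= 32 is 62 -> NC
Op 9: route key 16: smallest pos >= 16 is 30 -> ND
Op 10: route key 70: smallest pos >= 70 is 82 -> NB
Final route key 23: smallest pos >= 23 is 30 -> ND

Answer: ND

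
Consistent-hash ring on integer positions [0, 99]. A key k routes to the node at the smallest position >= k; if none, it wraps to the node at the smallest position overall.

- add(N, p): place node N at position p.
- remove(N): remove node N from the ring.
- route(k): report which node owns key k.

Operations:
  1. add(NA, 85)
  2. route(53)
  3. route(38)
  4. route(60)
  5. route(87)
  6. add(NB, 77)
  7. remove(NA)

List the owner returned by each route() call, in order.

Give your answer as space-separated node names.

Answer: NA NA NA NA

Derivation:
Op 1: add NA@85 -> ring=[85:NA]
Op 2: route key 53: smallest pos >= 53 is 85 -> NA
Op 3: route key 38: smallest pos >= 38 is 85 -> NA
Op 4: route key 60: smallest pos >= 60 is 85 -> NA
Op 5: route key 87: none >= 87, wrap to smallest pos 85 -> NA
Op 6: add NB@77 -> ring=[77:NB,85:NA]
Op 7: remove NA -> ring=[77:NB]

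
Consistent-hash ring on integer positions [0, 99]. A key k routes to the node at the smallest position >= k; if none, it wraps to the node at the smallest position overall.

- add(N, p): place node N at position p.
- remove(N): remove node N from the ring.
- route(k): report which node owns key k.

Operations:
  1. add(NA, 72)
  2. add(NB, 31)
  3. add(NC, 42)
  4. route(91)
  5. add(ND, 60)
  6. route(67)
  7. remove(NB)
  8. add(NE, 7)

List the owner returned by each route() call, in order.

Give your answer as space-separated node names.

Answer: NB NA

Derivation:
Op 1: add NA@72 -> ring=[72:NA]
Op 2: add NB@31 -> ring=[31:NB,72:NA]
Op 3: add NC@42 -> ring=[31:NB,42:NC,72:NA]
Op 4: route key 91: none >= 91, wrap to smallest pos 31 -> NB
Op 5: add ND@60 -> ring=[31:NB,42:NC,60:ND,72:NA]
Op 6: route key 67: smallest pos >= 67 is 72 -> NA
Op 7: remove NB -> ring=[42:NC,60:ND,72:NA]
Op 8: add NE@7 -> ring=[7:NE,42:NC,60:ND,72:NA]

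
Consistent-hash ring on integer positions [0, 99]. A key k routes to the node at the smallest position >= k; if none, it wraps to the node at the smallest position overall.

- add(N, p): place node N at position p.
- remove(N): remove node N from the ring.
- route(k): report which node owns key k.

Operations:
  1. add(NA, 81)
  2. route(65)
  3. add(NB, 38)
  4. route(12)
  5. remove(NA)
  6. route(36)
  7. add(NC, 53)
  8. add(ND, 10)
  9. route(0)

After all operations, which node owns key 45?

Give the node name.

Answer: NC

Derivation:
Op 1: add NA@81 -> ring=[81:NA]
Op 2: route key 65: smallest pos >= 65 is 81 -> NA
Op 3: add NB@38 -> ring=[38:NB,81:NA]
Op 4: route key 12: smallest pos >= 12 is 38 -> NB
Op 5: remove NA -> ring=[38:NB]
Op 6: route key 36: smallest pos >= 36 is 38 -> NB
Op 7: add NC@53 -> ring=[38:NB,53:NC]
Op 8: add ND@10 -> ring=[10:ND,38:NB,53:NC]
Op 9: route key 0: smallest pos >= 0 is 10 -> ND
Final route key 45: smallest pos >= 45 is 53 -> NC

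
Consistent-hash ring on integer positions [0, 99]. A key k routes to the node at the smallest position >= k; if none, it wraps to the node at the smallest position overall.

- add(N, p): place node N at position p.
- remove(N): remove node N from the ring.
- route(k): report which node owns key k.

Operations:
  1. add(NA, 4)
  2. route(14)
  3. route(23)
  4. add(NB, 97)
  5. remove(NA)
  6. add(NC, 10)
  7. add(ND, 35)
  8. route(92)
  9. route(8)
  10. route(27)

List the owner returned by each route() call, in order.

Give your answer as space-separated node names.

Op 1: add NA@4 -> ring=[4:NA]
Op 2: route key 14: none >= 14, wrap to smallest pos 4 -> NA
Op 3: route key 23: none >= 23, wrap to smallest pos 4 -> NA
Op 4: add NB@97 -> ring=[4:NA,97:NB]
Op 5: remove NA -> ring=[97:NB]
Op 6: add NC@10 -> ring=[10:NC,97:NB]
Op 7: add ND@35 -> ring=[10:NC,35:ND,97:NB]
Op 8: route key 92: smallest pos >= 92 is 97 -> NB
Op 9: route key 8: smallest pos >= 8 is 10 -> NC
Op 10: route key 27: smallest pos >= 27 is 35 -> ND

Answer: NA NA NB NC ND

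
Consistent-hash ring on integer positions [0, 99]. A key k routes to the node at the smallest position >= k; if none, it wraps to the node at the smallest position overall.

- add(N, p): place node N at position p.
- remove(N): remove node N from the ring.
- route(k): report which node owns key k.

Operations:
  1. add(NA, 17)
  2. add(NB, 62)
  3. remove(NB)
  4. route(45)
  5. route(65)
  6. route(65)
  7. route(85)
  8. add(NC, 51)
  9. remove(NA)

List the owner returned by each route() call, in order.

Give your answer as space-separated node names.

Op 1: add NA@17 -> ring=[17:NA]
Op 2: add NB@62 -> ring=[17:NA,62:NB]
Op 3: remove NB -> ring=[17:NA]
Op 4: route key 45: none >= 45, wrap to smallest pos 17 -> NA
Op 5: route key 65: none >= 65, wrap to smallest pos 17 -> NA
Op 6: route key 65: none >= 65, wrap to smallest pos 17 -> NA
Op 7: route key 85: none >= 85, wrap to smallest pos 17 -> NA
Op 8: add NC@51 -> ring=[17:NA,51:NC]
Op 9: remove NA -> ring=[51:NC]

Answer: NA NA NA NA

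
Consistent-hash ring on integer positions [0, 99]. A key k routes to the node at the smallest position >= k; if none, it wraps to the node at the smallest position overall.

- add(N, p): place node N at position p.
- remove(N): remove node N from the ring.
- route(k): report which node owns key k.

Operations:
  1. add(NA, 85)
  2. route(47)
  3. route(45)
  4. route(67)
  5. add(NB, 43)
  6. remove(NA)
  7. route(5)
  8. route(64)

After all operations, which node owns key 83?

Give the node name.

Answer: NB

Derivation:
Op 1: add NA@85 -> ring=[85:NA]
Op 2: route key 47: smallest pos >= 47 is 85 -> NA
Op 3: route key 45: smallest pos >= 45 is 85 -> NA
Op 4: route key 67: smallest pos >= 67 is 85 -> NA
Op 5: add NB@43 -> ring=[43:NB,85:NA]
Op 6: remove NA -> ring=[43:NB]
Op 7: route key 5: smallest pos >= 5 is 43 -> NB
Op 8: route key 64: none >= 64, wrap to smallest pos 43 -> NB
Final route key 83: none >= 83, wrap to smallest pos 43 -> NB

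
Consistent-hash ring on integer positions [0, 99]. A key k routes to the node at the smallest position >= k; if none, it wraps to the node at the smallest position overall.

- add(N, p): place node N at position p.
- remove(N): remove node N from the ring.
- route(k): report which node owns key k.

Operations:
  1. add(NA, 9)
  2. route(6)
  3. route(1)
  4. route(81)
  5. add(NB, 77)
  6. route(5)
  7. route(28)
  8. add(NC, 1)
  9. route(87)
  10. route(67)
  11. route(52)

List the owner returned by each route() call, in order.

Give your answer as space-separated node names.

Answer: NA NA NA NA NB NC NB NB

Derivation:
Op 1: add NA@9 -> ring=[9:NA]
Op 2: route key 6: smallest pos >= 6 is 9 -> NA
Op 3: route key 1: smallest pos >= 1 is 9 -> NA
Op 4: route key 81: none >= 81, wrap to smallest pos 9 -> NA
Op 5: add NB@77 -> ring=[9:NA,77:NB]
Op 6: route key 5: smallest pos >= 5 is 9 -> NA
Op 7: route key 28: smallest pos >= 28 is 77 -> NB
Op 8: add NC@1 -> ring=[1:NC,9:NA,77:NB]
Op 9: route key 87: none >= 87, wrap to smallest pos 1 -> NC
Op 10: route key 67: smallest pos >= 67 is 77 -> NB
Op 11: route key 52: smallest pos >= 52 is 77 -> NB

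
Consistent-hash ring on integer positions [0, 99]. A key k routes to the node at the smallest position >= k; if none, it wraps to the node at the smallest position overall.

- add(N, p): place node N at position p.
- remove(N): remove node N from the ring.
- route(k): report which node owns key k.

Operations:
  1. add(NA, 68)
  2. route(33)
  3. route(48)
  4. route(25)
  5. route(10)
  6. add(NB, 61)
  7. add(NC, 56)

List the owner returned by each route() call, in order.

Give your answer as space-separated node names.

Answer: NA NA NA NA

Derivation:
Op 1: add NA@68 -> ring=[68:NA]
Op 2: route key 33: smallest pos >= 33 is 68 -> NA
Op 3: route key 48: smallest pos >= 48 is 68 -> NA
Op 4: route key 25: smallest pos >= 25 is 68 -> NA
Op 5: route key 10: smallest pos >= 10 is 68 -> NA
Op 6: add NB@61 -> ring=[61:NB,68:NA]
Op 7: add NC@56 -> ring=[56:NC,61:NB,68:NA]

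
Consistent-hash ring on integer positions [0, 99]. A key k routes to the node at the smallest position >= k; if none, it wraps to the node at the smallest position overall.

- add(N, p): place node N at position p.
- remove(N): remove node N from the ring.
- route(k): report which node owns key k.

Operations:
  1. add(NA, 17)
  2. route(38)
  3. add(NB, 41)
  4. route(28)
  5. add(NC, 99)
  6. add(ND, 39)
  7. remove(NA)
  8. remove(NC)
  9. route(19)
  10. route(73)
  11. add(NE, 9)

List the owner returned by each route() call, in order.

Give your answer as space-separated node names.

Answer: NA NB ND ND

Derivation:
Op 1: add NA@17 -> ring=[17:NA]
Op 2: route key 38: none >= 38, wrap to smallest pos 17 -> NA
Op 3: add NB@41 -> ring=[17:NA,41:NB]
Op 4: route key 28: smallest pos >= 28 is 41 -> NB
Op 5: add NC@99 -> ring=[17:NA,41:NB,99:NC]
Op 6: add ND@39 -> ring=[17:NA,39:ND,41:NB,99:NC]
Op 7: remove NA -> ring=[39:ND,41:NB,99:NC]
Op 8: remove NC -> ring=[39:ND,41:NB]
Op 9: route key 19: smallest pos >= 19 is 39 -> ND
Op 10: route key 73: none >= 73, wrap to smallest pos 39 -> ND
Op 11: add NE@9 -> ring=[9:NE,39:ND,41:NB]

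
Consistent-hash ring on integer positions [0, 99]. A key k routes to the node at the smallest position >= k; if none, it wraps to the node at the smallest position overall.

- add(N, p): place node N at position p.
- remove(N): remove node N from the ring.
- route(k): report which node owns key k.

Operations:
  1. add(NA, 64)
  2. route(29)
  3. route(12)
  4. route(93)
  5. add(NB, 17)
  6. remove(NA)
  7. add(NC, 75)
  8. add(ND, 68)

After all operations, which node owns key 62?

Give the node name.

Op 1: add NA@64 -> ring=[64:NA]
Op 2: route key 29: smallest pos >= 29 is 64 -> NA
Op 3: route key 12: smallest pos >= 12 is 64 -> NA
Op 4: route key 93: none >= 93, wrap to smallest pos 64 -> NA
Op 5: add NB@17 -> ring=[17:NB,64:NA]
Op 6: remove NA -> ring=[17:NB]
Op 7: add NC@75 -> ring=[17:NB,75:NC]
Op 8: add ND@68 -> ring=[17:NB,68:ND,75:NC]
Final route key 62: smallest pos >= 62 is 68 -> ND

Answer: ND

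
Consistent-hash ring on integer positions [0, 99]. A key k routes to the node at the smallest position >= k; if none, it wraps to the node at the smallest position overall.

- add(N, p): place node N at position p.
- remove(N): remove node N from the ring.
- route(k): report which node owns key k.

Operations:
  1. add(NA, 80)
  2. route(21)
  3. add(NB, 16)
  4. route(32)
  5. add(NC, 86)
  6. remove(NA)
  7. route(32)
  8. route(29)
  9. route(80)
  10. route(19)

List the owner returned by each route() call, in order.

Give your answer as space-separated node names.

Answer: NA NA NC NC NC NC

Derivation:
Op 1: add NA@80 -> ring=[80:NA]
Op 2: route key 21: smallest pos >= 21 is 80 -> NA
Op 3: add NB@16 -> ring=[16:NB,80:NA]
Op 4: route key 32: smallest pos >= 32 is 80 -> NA
Op 5: add NC@86 -> ring=[16:NB,80:NA,86:NC]
Op 6: remove NA -> ring=[16:NB,86:NC]
Op 7: route key 32: smallest pos >= 32 is 86 -> NC
Op 8: route key 29: smallest pos >= 29 is 86 -> NC
Op 9: route key 80: smallest pos >= 80 is 86 -> NC
Op 10: route key 19: smallest pos >= 19 is 86 -> NC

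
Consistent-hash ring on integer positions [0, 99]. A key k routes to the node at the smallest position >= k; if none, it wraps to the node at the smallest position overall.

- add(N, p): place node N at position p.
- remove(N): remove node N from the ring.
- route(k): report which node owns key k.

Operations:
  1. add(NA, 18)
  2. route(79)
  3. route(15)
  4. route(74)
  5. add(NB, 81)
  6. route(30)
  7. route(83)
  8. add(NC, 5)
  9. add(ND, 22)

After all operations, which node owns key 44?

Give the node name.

Answer: NB

Derivation:
Op 1: add NA@18 -> ring=[18:NA]
Op 2: route key 79: none >= 79, wrap to smallest pos 18 -> NA
Op 3: route key 15: smallest pos >= 15 is 18 -> NA
Op 4: route key 74: none >= 74, wrap to smallest pos 18 -> NA
Op 5: add NB@81 -> ring=[18:NA,81:NB]
Op 6: route key 30: smallest pos >= 30 is 81 -> NB
Op 7: route key 83: none >= 83, wrap to smallest pos 18 -> NA
Op 8: add NC@5 -> ring=[5:NC,18:NA,81:NB]
Op 9: add ND@22 -> ring=[5:NC,18:NA,22:ND,81:NB]
Final route key 44: smallest pos >= 44 is 81 -> NB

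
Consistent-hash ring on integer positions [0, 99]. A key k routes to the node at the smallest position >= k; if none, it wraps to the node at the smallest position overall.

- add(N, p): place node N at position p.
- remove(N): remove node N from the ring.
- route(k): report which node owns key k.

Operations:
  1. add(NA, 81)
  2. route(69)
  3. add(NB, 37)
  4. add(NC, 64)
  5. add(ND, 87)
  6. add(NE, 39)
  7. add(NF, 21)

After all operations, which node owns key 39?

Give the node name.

Answer: NE

Derivation:
Op 1: add NA@81 -> ring=[81:NA]
Op 2: route key 69: smallest pos >= 69 is 81 -> NA
Op 3: add NB@37 -> ring=[37:NB,81:NA]
Op 4: add NC@64 -> ring=[37:NB,64:NC,81:NA]
Op 5: add ND@87 -> ring=[37:NB,64:NC,81:NA,87:ND]
Op 6: add NE@39 -> ring=[37:NB,39:NE,64:NC,81:NA,87:ND]
Op 7: add NF@21 -> ring=[21:NF,37:NB,39:NE,64:NC,81:NA,87:ND]
Final route key 39: smallest pos >= 39 is 39 -> NE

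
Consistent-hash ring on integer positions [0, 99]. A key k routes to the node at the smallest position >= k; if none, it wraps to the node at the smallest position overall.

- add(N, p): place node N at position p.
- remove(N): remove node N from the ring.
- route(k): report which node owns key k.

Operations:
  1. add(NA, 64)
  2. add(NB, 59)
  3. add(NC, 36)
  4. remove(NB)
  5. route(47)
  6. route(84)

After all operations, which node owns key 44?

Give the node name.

Answer: NA

Derivation:
Op 1: add NA@64 -> ring=[64:NA]
Op 2: add NB@59 -> ring=[59:NB,64:NA]
Op 3: add NC@36 -> ring=[36:NC,59:NB,64:NA]
Op 4: remove NB -> ring=[36:NC,64:NA]
Op 5: route key 47: smallest pos >= 47 is 64 -> NA
Op 6: route key 84: none >= 84, wrap to smallest pos 36 -> NC
Final route key 44: smallest pos >= 44 is 64 -> NA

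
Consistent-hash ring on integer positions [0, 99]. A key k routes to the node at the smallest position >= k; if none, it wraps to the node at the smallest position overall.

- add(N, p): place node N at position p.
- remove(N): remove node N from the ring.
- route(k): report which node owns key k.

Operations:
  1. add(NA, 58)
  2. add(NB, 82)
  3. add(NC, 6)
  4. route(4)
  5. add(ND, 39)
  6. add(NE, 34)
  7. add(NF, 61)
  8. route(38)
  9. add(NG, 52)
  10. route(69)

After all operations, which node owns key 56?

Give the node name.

Answer: NA

Derivation:
Op 1: add NA@58 -> ring=[58:NA]
Op 2: add NB@82 -> ring=[58:NA,82:NB]
Op 3: add NC@6 -> ring=[6:NC,58:NA,82:NB]
Op 4: route key 4: smallest pos >= 4 is 6 -> NC
Op 5: add ND@39 -> ring=[6:NC,39:ND,58:NA,82:NB]
Op 6: add NE@34 -> ring=[6:NC,34:NE,39:ND,58:NA,82:NB]
Op 7: add NF@61 -> ring=[6:NC,34:NE,39:ND,58:NA,61:NF,82:NB]
Op 8: route key 38: smallest pos >= 38 is 39 -> ND
Op 9: add NG@52 -> ring=[6:NC,34:NE,39:ND,52:NG,58:NA,61:NF,82:NB]
Op 10: route key 69: smallest pos >= 69 is 82 -> NB
Final route key 56: smallest pos >= 56 is 58 -> NA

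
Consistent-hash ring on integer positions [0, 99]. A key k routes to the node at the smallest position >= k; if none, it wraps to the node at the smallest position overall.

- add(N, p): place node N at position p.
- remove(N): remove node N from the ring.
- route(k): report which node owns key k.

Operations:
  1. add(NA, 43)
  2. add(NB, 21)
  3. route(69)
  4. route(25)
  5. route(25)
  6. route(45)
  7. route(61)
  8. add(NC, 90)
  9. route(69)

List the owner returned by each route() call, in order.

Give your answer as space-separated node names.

Op 1: add NA@43 -> ring=[43:NA]
Op 2: add NB@21 -> ring=[21:NB,43:NA]
Op 3: route key 69: none >= 69, wrap to smallest pos 21 -> NB
Op 4: route key 25: smallest pos >= 25 is 43 -> NA
Op 5: route key 25: smallest pos >= 25 is 43 -> NA
Op 6: route key 45: none >= 45, wrap to smallest pos 21 -> NB
Op 7: route key 61: none >= 61, wrap to smallest pos 21 -> NB
Op 8: add NC@90 -> ring=[21:NB,43:NA,90:NC]
Op 9: route key 69: smallest pos >= 69 is 90 -> NC

Answer: NB NA NA NB NB NC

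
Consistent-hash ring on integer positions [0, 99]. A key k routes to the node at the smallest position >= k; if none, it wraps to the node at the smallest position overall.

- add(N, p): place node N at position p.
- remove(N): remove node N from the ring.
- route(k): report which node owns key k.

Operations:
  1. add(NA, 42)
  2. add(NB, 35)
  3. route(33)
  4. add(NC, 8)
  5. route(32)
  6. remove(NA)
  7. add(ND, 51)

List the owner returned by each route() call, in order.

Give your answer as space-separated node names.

Answer: NB NB

Derivation:
Op 1: add NA@42 -> ring=[42:NA]
Op 2: add NB@35 -> ring=[35:NB,42:NA]
Op 3: route key 33: smallest pos >= 33 is 35 -> NB
Op 4: add NC@8 -> ring=[8:NC,35:NB,42:NA]
Op 5: route key 32: smallest pos >= 32 is 35 -> NB
Op 6: remove NA -> ring=[8:NC,35:NB]
Op 7: add ND@51 -> ring=[8:NC,35:NB,51:ND]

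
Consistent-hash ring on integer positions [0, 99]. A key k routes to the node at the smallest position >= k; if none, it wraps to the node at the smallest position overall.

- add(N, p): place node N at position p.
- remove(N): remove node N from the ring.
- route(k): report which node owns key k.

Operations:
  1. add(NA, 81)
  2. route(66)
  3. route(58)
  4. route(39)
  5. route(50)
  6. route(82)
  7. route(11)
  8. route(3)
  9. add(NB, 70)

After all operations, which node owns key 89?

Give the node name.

Answer: NB

Derivation:
Op 1: add NA@81 -> ring=[81:NA]
Op 2: route key 66: smallest pos >= 66 is 81 -> NA
Op 3: route key 58: smallest pos >= 58 is 81 -> NA
Op 4: route key 39: smallest pos >= 39 is 81 -> NA
Op 5: route key 50: smallest pos >= 50 is 81 -> NA
Op 6: route key 82: none >= 82, wrap to smallest pos 81 -> NA
Op 7: route key 11: smallest pos >= 11 is 81 -> NA
Op 8: route key 3: smallest pos >= 3 is 81 -> NA
Op 9: add NB@70 -> ring=[70:NB,81:NA]
Final route key 89: none >= 89, wrap to smallest pos 70 -> NB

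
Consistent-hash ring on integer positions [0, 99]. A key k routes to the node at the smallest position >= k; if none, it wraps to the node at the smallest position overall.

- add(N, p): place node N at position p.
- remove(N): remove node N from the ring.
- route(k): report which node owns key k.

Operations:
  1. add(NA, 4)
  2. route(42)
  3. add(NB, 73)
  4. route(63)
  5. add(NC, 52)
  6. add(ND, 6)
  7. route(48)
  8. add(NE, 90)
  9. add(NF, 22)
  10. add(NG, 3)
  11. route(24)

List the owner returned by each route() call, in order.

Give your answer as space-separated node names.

Op 1: add NA@4 -> ring=[4:NA]
Op 2: route key 42: none >= 42, wrap to smallest pos 4 -> NA
Op 3: add NB@73 -> ring=[4:NA,73:NB]
Op 4: route key 63: smallest pos >= 63 is 73 -> NB
Op 5: add NC@52 -> ring=[4:NA,52:NC,73:NB]
Op 6: add ND@6 -> ring=[4:NA,6:ND,52:NC,73:NB]
Op 7: route key 48: smallest pos >= 48 is 52 -> NC
Op 8: add NE@90 -> ring=[4:NA,6:ND,52:NC,73:NB,90:NE]
Op 9: add NF@22 -> ring=[4:NA,6:ND,22:NF,52:NC,73:NB,90:NE]
Op 10: add NG@3 -> ring=[3:NG,4:NA,6:ND,22:NF,52:NC,73:NB,90:NE]
Op 11: route key 24: smallest pos >= 24 is 52 -> NC

Answer: NA NB NC NC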